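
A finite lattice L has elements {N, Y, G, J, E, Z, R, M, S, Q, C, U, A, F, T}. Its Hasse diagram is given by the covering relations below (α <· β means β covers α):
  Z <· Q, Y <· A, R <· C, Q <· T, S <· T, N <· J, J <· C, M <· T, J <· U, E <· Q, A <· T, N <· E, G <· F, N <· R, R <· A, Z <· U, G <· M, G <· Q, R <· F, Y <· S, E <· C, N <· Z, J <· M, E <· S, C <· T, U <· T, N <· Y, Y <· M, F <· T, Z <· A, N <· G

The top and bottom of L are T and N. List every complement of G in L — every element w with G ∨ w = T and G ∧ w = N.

A, C, S, U

Need w with G ∨ w = T and G ∧ w = N.
Checking each element gives: A, C, S, U.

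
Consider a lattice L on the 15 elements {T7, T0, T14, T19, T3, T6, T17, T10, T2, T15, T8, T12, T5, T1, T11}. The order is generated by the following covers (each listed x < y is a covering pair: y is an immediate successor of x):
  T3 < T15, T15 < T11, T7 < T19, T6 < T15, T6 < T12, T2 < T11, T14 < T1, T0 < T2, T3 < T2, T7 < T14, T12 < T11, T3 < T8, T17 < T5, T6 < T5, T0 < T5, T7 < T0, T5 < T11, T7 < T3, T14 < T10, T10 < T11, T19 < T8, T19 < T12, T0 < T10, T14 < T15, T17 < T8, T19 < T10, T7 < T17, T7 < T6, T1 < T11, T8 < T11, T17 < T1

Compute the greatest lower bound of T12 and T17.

T7

Common lower bounds of {T12, T17}: T7.
The greatest among these is T7.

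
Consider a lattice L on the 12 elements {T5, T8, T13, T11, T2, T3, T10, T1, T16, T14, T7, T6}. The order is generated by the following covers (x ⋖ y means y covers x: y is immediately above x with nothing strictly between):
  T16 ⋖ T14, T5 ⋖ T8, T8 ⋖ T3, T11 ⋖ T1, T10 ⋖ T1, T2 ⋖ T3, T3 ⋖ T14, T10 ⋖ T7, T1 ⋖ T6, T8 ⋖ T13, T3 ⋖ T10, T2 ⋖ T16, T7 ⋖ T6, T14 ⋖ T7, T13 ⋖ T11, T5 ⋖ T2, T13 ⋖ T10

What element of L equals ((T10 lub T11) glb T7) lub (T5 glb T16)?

T10

T10 ∨ T11 = T1
T1 ∧ T7 = T10
T5 ∧ T16 = T5
T10 ∨ T5 = T10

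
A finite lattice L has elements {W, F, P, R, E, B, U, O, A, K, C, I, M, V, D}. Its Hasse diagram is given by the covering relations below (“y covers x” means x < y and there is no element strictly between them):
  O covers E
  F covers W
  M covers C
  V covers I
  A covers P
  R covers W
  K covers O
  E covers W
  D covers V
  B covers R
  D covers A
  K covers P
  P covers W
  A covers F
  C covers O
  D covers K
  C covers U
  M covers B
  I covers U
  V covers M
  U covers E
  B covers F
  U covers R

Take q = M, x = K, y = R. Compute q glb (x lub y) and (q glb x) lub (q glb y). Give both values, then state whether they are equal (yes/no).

M; C; no

x lub y = D, so q glb (x lub y) = M glb D = M.
q glb x = O and q glb y = R, so (q glb x) lub (q glb y) = O lub R = C.
Equal: no.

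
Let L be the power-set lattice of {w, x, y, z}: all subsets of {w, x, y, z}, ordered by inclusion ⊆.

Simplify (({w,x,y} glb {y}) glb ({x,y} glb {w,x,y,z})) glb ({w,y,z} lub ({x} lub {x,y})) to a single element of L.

{y}

{w,x,y} ∧ {y} = {y}
{x,y} ∧ {w,x,y,z} = {x,y}
{y} ∧ {x,y} = {y}
{x} ∨ {x,y} = {x,y}
{w,y,z} ∨ {x,y} = {w,x,y,z}
{y} ∧ {w,x,y,z} = {y}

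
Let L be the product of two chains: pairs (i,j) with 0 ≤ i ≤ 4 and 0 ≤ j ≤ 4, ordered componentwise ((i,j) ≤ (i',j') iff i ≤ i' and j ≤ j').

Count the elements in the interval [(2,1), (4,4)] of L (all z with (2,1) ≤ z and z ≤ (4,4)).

The interval [(2,1), (4,4)] = {(2,1), (2,2), (2,3), (2,4), (3,1), (3,2), (3,3), (3,4), (4,1), (4,2), (4,3), (4,4)}, which has 12 elements.

12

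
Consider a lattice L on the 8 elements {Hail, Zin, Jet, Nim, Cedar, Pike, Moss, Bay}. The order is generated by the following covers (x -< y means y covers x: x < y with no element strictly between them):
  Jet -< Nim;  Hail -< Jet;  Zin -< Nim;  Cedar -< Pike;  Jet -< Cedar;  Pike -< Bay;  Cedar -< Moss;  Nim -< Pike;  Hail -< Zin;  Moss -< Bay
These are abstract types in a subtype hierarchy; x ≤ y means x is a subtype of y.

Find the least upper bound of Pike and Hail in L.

Pike

Common upper bounds of {Pike, Hail}: Bay, Pike.
The least among these is Pike.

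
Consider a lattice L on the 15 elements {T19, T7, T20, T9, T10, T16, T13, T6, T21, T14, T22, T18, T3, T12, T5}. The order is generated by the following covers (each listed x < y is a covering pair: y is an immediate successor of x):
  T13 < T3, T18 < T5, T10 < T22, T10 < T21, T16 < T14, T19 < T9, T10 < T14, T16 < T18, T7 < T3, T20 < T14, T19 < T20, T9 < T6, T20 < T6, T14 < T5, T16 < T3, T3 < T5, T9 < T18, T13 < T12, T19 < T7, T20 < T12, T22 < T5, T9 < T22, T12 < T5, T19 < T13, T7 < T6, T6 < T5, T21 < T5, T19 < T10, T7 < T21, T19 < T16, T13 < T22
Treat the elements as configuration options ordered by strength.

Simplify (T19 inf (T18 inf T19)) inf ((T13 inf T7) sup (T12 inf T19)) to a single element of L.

T18 ∧ T19 = T19
T19 ∧ T19 = T19
T13 ∧ T7 = T19
T12 ∧ T19 = T19
T19 ∨ T19 = T19
T19 ∧ T19 = T19

T19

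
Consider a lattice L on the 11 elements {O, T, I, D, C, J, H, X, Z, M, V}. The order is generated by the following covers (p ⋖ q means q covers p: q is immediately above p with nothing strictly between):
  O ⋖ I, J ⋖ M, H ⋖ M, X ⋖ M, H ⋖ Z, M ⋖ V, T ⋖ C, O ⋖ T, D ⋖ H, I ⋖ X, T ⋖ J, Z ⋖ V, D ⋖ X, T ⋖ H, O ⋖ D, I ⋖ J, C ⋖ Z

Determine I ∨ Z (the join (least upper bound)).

Common upper bounds of {I, Z}: V.
The least among these is V.

V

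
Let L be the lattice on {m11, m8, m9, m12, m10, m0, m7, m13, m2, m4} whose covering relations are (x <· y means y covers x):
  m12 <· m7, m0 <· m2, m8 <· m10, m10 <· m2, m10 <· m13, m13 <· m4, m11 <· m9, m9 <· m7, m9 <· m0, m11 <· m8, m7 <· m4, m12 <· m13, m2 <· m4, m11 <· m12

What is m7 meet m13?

m12

Common lower bounds of {m7, m13}: m11, m12.
The greatest among these is m12.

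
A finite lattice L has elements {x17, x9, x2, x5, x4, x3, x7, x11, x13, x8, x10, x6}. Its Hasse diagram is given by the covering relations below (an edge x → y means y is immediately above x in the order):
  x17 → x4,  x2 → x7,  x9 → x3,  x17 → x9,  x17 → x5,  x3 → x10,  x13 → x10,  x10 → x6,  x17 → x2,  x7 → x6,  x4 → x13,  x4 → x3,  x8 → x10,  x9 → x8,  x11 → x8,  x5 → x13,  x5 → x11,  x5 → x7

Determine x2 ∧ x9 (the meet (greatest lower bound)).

x17

Common lower bounds of {x2, x9}: x17.
The greatest among these is x17.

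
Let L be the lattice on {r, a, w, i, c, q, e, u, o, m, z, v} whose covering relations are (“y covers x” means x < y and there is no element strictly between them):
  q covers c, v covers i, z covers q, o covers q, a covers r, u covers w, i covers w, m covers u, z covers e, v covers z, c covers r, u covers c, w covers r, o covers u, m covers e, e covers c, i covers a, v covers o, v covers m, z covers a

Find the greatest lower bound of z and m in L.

e

Common lower bounds of {z, m}: c, e, r.
The greatest among these is e.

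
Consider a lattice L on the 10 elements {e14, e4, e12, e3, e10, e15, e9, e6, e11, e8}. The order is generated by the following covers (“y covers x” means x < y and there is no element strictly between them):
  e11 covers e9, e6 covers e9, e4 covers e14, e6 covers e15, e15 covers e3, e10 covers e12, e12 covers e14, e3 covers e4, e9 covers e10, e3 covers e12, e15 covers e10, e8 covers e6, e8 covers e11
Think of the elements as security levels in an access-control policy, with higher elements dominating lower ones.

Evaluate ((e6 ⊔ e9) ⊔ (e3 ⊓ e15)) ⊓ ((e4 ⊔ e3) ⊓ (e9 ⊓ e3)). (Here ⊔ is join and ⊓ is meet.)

e12

e6 ∨ e9 = e6
e3 ∧ e15 = e3
e6 ∨ e3 = e6
e4 ∨ e3 = e3
e9 ∧ e3 = e12
e3 ∧ e12 = e12
e6 ∧ e12 = e12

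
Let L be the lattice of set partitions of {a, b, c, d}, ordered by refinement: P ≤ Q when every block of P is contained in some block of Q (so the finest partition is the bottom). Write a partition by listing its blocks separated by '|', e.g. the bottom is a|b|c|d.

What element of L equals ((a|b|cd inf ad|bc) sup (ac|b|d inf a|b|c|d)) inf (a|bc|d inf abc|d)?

a|b|c|d

a|b|cd ∧ ad|bc = a|b|c|d
ac|b|d ∧ a|b|c|d = a|b|c|d
a|b|c|d ∨ a|b|c|d = a|b|c|d
a|bc|d ∧ abc|d = a|bc|d
a|b|c|d ∧ a|bc|d = a|b|c|d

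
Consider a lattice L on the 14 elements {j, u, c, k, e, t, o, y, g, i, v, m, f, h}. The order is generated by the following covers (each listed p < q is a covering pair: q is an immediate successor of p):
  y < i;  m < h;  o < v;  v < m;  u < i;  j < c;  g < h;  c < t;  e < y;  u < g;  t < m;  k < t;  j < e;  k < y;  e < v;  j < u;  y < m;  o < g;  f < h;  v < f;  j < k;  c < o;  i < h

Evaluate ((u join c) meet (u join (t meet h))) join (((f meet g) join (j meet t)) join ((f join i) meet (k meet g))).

u ∨ c = g
t ∧ h = t
u ∨ t = h
g ∧ h = g
f ∧ g = o
j ∧ t = j
o ∨ j = o
f ∨ i = h
k ∧ g = j
h ∧ j = j
o ∨ j = o
g ∨ o = g

g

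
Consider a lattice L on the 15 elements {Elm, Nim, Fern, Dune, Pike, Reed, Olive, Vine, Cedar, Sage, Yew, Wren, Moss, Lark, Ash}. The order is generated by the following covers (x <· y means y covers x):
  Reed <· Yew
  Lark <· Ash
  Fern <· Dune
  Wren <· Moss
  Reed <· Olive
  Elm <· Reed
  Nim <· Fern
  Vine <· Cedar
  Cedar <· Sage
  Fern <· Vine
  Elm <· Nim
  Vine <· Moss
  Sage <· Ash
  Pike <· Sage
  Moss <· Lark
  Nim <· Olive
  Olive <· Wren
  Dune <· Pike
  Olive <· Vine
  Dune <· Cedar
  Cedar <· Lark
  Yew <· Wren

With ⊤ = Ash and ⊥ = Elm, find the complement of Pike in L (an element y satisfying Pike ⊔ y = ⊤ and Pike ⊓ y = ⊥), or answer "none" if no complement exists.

Yew

Need y with Pike ∨ y = Ash and Pike ∧ y = Elm.
Checking each element gives: Yew.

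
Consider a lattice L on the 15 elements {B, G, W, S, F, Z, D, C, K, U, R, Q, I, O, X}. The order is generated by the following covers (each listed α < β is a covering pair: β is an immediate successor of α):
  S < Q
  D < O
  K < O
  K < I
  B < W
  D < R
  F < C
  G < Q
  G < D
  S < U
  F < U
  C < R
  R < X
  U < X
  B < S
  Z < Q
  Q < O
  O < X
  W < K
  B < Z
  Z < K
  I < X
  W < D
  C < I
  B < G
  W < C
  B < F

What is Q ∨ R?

Common upper bounds of {Q, R}: X.
The least among these is X.

X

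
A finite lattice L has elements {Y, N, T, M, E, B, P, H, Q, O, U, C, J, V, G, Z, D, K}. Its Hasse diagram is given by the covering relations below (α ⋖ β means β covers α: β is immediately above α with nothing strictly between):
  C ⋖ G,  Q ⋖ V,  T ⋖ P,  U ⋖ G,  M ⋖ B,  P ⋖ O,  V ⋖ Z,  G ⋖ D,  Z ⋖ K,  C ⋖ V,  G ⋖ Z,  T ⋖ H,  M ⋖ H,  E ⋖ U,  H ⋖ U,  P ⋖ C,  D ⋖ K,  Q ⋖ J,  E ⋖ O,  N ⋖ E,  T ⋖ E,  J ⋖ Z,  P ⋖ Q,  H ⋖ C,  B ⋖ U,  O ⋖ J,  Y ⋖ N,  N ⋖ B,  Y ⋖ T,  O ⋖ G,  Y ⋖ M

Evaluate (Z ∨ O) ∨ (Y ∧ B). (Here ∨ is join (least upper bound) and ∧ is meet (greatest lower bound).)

Z ∨ O = Z
Y ∧ B = Y
Z ∨ Y = Z

Z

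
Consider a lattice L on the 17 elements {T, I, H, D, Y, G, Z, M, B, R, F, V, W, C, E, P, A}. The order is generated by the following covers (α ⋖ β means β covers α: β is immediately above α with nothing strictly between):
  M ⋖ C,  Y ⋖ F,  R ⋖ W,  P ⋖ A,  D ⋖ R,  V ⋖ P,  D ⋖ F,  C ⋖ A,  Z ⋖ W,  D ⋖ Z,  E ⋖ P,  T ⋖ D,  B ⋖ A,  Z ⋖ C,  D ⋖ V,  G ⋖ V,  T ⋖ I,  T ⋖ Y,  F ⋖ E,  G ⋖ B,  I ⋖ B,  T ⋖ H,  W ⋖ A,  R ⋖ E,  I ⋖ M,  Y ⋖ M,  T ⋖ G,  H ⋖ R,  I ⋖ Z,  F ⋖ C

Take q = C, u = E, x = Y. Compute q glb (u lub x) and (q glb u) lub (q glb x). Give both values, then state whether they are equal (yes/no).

u lub x = E, so q glb (u lub x) = C glb E = F.
q glb u = F and q glb x = Y, so (q glb u) lub (q glb x) = F lub Y = F.
Equal: yes.

F; F; yes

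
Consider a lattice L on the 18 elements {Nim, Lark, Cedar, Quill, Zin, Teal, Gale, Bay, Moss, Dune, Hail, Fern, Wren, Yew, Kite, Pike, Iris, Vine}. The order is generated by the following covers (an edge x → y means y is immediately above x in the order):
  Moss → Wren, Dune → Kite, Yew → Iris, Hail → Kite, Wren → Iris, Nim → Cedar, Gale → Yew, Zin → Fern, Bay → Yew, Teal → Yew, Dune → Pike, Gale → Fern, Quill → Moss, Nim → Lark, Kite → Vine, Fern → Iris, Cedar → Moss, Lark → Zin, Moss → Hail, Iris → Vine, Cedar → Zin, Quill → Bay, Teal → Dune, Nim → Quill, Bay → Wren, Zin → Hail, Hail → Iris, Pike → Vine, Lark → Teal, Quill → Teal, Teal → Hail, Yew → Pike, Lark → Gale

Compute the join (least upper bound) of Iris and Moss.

Common upper bounds of {Iris, Moss}: Iris, Vine.
The least among these is Iris.

Iris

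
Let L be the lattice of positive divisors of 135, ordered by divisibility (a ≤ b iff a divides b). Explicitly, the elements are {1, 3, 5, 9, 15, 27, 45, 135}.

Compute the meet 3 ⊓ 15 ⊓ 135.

3

Common lower bounds of {3, 15, 135}: 1, 3.
The greatest among these is 3.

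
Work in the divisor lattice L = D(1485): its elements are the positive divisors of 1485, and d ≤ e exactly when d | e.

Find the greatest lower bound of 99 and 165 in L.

33

Common lower bounds of {99, 165}: 1, 11, 3, 33.
The greatest among these is 33.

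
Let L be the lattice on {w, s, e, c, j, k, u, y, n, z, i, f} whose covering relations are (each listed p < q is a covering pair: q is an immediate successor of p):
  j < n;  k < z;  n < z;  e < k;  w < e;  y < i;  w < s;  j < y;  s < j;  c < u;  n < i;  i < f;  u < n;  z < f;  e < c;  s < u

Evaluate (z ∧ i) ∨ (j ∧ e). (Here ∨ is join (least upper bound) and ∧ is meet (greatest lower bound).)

z ∧ i = n
j ∧ e = w
n ∨ w = n

n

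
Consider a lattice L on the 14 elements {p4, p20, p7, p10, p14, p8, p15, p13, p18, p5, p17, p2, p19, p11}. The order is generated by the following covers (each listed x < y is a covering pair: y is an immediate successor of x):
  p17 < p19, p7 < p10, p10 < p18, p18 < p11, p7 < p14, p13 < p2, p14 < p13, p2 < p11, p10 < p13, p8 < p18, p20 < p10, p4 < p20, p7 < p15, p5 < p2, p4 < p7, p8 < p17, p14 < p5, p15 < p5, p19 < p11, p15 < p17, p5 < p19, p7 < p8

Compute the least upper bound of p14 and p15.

p5

Common upper bounds of {p14, p15}: p11, p19, p2, p5.
The least among these is p5.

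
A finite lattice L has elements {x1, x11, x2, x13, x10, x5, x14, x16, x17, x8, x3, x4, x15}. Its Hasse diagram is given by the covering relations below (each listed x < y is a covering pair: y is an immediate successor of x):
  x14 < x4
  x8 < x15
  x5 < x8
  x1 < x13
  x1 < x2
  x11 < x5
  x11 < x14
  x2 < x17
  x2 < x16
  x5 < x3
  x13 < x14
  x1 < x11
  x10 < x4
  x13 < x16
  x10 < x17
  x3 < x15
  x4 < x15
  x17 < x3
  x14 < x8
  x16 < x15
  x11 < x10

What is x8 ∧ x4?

Common lower bounds of {x8, x4}: x1, x11, x13, x14.
The greatest among these is x14.

x14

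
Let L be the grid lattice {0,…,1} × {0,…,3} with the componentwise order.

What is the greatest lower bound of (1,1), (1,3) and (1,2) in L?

In a product of chains, the meet is componentwise min, giving (1,1).

(1,1)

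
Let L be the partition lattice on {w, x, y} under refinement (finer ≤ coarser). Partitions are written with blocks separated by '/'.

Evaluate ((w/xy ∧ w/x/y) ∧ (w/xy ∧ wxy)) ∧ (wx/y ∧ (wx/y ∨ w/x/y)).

w/xy ∧ w/x/y = w/x/y
w/xy ∧ wxy = w/xy
w/x/y ∧ w/xy = w/x/y
wx/y ∨ w/x/y = wx/y
wx/y ∧ wx/y = wx/y
w/x/y ∧ wx/y = w/x/y

w/x/y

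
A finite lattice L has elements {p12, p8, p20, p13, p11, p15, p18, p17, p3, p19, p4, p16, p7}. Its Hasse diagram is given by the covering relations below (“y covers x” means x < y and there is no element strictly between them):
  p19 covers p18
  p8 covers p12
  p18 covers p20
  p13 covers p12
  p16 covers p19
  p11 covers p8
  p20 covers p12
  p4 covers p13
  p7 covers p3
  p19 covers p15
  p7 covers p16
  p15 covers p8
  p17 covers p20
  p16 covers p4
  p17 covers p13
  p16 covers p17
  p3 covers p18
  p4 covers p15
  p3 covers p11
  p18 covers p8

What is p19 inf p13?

p12

Common lower bounds of {p19, p13}: p12.
The greatest among these is p12.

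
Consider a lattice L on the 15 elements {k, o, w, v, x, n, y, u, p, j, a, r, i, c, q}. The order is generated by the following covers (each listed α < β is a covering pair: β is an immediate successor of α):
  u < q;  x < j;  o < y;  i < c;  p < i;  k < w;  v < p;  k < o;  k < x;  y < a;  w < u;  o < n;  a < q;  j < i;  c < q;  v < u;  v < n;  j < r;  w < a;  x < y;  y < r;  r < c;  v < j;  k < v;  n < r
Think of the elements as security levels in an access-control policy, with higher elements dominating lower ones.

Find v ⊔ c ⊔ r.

Common upper bounds of {v, c, r}: c, q.
The least among these is c.

c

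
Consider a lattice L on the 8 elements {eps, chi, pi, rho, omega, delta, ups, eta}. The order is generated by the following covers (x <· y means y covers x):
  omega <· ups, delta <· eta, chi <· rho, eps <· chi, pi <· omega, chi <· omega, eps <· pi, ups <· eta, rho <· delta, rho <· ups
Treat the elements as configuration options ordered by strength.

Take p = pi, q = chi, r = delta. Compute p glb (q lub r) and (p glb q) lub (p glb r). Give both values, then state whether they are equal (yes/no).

eps; eps; yes

q lub r = delta, so p glb (q lub r) = pi glb delta = eps.
p glb q = eps and p glb r = eps, so (p glb q) lub (p glb r) = eps lub eps = eps.
Equal: yes.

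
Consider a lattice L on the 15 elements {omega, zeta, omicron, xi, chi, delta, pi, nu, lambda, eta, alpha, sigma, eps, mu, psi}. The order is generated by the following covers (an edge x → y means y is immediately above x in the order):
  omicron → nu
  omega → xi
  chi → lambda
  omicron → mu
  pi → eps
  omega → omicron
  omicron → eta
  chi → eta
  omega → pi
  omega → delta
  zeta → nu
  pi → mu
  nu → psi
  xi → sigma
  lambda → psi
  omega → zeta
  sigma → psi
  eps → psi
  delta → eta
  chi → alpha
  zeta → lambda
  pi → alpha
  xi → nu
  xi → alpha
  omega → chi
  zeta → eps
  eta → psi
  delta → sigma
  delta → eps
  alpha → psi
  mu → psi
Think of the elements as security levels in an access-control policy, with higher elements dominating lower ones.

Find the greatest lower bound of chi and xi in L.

omega

Common lower bounds of {chi, xi}: omega.
The greatest among these is omega.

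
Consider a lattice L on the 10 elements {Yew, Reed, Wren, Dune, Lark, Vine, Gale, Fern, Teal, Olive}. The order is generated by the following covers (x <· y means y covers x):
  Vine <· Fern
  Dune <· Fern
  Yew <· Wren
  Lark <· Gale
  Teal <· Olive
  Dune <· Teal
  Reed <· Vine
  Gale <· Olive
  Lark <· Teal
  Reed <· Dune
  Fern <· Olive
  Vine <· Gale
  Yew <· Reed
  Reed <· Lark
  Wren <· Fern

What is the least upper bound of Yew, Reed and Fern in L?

Fern

Common upper bounds of {Yew, Reed, Fern}: Fern, Olive.
The least among these is Fern.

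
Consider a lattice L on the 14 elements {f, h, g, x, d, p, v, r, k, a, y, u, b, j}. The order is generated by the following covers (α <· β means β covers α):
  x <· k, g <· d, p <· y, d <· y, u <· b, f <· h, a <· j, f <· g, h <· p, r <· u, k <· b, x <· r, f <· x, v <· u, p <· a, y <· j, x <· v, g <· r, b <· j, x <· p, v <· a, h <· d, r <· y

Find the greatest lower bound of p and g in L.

f

Common lower bounds of {p, g}: f.
The greatest among these is f.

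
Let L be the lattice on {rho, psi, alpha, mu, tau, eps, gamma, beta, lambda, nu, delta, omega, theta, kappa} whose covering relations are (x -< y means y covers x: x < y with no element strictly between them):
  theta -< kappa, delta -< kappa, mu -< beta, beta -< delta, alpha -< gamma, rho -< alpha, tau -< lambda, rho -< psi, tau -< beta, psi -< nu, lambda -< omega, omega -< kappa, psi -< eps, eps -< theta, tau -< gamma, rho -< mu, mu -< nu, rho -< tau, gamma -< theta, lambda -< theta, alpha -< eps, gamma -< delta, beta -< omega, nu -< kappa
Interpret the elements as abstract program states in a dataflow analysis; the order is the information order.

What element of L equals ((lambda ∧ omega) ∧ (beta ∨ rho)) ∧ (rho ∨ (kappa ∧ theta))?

lambda ∧ omega = lambda
beta ∨ rho = beta
lambda ∧ beta = tau
kappa ∧ theta = theta
rho ∨ theta = theta
tau ∧ theta = tau

tau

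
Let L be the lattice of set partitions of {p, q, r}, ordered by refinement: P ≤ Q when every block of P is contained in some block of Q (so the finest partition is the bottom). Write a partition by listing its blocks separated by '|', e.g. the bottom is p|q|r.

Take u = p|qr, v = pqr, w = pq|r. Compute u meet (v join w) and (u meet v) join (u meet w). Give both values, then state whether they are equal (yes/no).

v join w = pqr, so u meet (v join w) = p|qr meet pqr = p|qr.
u meet v = p|qr and u meet w = p|q|r, so (u meet v) join (u meet w) = p|qr join p|q|r = p|qr.
Equal: yes.

p|qr; p|qr; yes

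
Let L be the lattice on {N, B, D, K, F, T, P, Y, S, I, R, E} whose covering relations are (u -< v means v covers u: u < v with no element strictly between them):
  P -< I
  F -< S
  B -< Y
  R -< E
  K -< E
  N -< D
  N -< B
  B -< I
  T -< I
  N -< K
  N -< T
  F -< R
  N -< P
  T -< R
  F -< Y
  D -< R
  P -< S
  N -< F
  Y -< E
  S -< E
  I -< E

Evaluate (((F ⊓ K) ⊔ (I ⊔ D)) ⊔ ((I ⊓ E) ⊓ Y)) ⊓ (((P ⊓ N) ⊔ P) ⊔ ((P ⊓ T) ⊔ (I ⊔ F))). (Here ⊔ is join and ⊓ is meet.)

E

F ∧ K = N
I ∨ D = E
N ∨ E = E
I ∧ E = I
I ∧ Y = B
E ∨ B = E
P ∧ N = N
N ∨ P = P
P ∧ T = N
I ∨ F = E
N ∨ E = E
P ∨ E = E
E ∧ E = E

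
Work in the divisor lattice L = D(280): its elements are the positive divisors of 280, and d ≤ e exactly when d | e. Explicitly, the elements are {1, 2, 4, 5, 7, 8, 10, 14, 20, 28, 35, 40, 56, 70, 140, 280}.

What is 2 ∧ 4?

2

Common lower bounds of {2, 4}: 1, 2.
The greatest among these is 2.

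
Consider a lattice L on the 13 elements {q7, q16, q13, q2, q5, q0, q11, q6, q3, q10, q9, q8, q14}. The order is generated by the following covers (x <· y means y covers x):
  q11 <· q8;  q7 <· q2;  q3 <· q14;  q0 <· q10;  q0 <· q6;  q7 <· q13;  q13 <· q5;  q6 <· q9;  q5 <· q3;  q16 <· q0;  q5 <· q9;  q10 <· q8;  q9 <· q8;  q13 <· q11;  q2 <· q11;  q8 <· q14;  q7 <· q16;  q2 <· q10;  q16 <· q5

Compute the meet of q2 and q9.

q7

Common lower bounds of {q2, q9}: q7.
The greatest among these is q7.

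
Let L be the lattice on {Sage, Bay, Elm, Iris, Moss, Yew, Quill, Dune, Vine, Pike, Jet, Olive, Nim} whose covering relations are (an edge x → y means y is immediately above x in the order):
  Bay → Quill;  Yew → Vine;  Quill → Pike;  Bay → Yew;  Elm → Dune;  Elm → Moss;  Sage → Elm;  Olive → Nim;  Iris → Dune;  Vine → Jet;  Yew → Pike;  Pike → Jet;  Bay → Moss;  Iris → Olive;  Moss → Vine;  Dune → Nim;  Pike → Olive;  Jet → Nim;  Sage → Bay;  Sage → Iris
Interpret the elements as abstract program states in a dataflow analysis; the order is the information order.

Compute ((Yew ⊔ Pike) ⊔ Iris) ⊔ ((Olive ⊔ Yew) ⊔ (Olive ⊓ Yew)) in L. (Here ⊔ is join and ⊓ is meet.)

Olive

Yew ∨ Pike = Pike
Pike ∨ Iris = Olive
Olive ∨ Yew = Olive
Olive ∧ Yew = Yew
Olive ∨ Yew = Olive
Olive ∨ Olive = Olive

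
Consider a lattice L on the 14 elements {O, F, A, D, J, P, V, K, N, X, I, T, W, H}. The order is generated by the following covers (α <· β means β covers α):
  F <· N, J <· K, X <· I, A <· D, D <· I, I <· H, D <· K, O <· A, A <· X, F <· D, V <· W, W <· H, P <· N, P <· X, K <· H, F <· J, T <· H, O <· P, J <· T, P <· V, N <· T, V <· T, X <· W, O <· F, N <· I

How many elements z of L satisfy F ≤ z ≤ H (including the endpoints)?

8

The interval [F, H] = {D, F, H, I, J, K, N, T}, which has 8 elements.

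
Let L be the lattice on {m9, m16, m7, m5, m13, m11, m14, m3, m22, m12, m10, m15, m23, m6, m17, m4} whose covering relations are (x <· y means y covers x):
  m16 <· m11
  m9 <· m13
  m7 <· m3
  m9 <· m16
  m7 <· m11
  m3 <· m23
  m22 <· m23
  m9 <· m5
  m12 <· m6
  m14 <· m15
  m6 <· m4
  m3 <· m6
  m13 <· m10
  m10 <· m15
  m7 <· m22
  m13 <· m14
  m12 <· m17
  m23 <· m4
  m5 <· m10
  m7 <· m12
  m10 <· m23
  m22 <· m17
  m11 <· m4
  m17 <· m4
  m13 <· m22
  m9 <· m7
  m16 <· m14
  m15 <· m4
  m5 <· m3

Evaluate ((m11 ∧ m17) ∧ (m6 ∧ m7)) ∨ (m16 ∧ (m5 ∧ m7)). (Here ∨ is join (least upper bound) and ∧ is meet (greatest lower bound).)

m7

m11 ∧ m17 = m7
m6 ∧ m7 = m7
m7 ∧ m7 = m7
m5 ∧ m7 = m9
m16 ∧ m9 = m9
m7 ∨ m9 = m7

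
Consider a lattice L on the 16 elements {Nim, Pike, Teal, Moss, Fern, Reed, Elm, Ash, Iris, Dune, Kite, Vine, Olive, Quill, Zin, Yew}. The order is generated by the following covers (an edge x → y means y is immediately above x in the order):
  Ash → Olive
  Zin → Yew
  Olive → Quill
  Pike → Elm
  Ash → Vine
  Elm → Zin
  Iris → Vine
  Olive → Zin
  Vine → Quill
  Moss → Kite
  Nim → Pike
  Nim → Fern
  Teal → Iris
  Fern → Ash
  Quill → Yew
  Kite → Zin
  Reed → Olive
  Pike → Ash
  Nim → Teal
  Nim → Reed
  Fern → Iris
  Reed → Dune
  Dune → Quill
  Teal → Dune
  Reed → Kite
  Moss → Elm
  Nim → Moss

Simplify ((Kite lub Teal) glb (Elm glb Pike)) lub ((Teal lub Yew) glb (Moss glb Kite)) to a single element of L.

Kite ∨ Teal = Yew
Elm ∧ Pike = Pike
Yew ∧ Pike = Pike
Teal ∨ Yew = Yew
Moss ∧ Kite = Moss
Yew ∧ Moss = Moss
Pike ∨ Moss = Elm

Elm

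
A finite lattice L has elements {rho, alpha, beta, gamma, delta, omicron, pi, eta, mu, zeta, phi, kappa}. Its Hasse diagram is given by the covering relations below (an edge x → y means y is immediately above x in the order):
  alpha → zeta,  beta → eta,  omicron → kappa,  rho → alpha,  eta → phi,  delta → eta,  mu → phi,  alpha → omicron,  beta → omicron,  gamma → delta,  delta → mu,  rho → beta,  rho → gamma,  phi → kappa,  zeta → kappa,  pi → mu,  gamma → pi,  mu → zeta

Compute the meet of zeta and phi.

mu

Common lower bounds of {zeta, phi}: delta, gamma, mu, pi, rho.
The greatest among these is mu.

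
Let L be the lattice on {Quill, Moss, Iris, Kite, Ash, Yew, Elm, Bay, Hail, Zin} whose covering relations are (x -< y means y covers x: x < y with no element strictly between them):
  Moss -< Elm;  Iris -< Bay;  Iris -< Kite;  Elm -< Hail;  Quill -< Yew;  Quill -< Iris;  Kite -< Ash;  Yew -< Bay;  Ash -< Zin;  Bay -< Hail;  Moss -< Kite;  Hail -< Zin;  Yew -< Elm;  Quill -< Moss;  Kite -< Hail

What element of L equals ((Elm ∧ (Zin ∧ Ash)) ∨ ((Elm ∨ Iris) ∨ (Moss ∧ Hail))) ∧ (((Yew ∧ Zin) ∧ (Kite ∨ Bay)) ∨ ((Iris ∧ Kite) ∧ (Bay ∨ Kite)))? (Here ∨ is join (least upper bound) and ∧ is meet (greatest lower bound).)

Bay

Zin ∧ Ash = Ash
Elm ∧ Ash = Moss
Elm ∨ Iris = Hail
Moss ∧ Hail = Moss
Hail ∨ Moss = Hail
Moss ∨ Hail = Hail
Yew ∧ Zin = Yew
Kite ∨ Bay = Hail
Yew ∧ Hail = Yew
Iris ∧ Kite = Iris
Bay ∨ Kite = Hail
Iris ∧ Hail = Iris
Yew ∨ Iris = Bay
Hail ∧ Bay = Bay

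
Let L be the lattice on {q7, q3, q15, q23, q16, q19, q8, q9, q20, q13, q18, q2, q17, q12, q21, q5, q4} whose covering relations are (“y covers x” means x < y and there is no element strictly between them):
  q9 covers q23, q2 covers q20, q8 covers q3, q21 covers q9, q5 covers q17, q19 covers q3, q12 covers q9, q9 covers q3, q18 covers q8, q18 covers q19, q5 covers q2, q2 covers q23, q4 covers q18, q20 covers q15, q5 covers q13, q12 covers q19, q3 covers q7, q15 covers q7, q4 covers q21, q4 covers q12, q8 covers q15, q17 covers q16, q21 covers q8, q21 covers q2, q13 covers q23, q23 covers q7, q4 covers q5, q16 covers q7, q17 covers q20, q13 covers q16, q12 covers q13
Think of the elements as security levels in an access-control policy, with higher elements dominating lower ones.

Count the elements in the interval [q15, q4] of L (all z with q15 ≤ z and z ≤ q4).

The interval [q15, q4] = {q15, q17, q18, q2, q20, q21, q4, q5, q8}, which has 9 elements.

9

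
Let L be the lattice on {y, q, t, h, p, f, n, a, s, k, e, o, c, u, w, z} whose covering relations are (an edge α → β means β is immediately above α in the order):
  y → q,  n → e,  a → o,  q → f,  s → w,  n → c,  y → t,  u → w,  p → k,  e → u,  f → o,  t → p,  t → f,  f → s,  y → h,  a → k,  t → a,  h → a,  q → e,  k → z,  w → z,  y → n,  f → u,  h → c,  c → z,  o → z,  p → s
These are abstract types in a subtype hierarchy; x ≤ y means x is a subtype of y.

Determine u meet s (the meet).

Common lower bounds of {u, s}: f, q, t, y.
The greatest among these is f.

f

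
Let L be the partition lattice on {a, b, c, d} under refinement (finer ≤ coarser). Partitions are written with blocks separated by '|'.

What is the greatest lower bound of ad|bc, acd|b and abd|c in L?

ad|b|c

The meet (common refinement) of ad|bc, acd|b, abd|c intersects blocks pairwise, giving ad|b|c.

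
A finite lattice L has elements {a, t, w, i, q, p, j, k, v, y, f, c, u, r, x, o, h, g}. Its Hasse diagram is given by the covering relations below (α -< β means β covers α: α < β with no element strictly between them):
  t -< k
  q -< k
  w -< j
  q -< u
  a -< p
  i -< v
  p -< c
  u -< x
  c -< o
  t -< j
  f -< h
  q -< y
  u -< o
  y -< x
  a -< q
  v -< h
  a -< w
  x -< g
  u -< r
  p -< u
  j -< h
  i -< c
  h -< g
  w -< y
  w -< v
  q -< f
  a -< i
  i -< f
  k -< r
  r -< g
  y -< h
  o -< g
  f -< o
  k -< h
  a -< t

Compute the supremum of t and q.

Common upper bounds of {t, q}: g, h, k, r.
The least among these is k.

k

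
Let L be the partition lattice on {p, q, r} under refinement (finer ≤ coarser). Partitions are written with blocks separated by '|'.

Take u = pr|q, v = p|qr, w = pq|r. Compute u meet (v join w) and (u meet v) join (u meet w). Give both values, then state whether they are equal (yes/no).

v join w = pqr, so u meet (v join w) = pr|q meet pqr = pr|q.
u meet v = p|q|r and u meet w = p|q|r, so (u meet v) join (u meet w) = p|q|r join p|q|r = p|q|r.
Equal: no.

pr|q; p|q|r; no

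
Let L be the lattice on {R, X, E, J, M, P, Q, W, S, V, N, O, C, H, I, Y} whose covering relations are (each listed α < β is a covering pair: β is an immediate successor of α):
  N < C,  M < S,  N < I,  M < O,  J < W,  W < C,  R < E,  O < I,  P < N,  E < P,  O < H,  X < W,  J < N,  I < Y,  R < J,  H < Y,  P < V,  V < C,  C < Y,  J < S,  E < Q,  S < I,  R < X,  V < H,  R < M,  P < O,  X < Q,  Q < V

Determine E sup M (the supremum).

O

Common upper bounds of {E, M}: H, I, O, Y.
The least among these is O.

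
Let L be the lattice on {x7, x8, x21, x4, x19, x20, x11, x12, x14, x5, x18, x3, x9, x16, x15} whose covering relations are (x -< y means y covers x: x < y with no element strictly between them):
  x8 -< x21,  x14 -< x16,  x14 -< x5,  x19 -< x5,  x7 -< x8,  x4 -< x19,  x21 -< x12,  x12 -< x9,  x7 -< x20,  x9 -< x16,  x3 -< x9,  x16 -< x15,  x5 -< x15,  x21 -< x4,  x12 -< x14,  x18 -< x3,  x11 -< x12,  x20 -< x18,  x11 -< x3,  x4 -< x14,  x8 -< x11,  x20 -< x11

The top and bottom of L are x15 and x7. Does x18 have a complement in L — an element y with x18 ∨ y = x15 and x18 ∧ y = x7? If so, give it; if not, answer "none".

Need y with x18 ∨ y = x15 and x18 ∧ y = x7.
Checking each element gives: x19.

x19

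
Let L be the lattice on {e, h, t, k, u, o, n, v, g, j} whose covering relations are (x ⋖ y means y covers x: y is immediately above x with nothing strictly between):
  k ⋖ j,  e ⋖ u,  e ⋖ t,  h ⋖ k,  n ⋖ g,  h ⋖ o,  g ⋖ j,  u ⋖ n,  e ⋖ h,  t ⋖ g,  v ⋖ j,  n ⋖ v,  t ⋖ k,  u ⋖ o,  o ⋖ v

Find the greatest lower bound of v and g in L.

n

Common lower bounds of {v, g}: e, n, u.
The greatest among these is n.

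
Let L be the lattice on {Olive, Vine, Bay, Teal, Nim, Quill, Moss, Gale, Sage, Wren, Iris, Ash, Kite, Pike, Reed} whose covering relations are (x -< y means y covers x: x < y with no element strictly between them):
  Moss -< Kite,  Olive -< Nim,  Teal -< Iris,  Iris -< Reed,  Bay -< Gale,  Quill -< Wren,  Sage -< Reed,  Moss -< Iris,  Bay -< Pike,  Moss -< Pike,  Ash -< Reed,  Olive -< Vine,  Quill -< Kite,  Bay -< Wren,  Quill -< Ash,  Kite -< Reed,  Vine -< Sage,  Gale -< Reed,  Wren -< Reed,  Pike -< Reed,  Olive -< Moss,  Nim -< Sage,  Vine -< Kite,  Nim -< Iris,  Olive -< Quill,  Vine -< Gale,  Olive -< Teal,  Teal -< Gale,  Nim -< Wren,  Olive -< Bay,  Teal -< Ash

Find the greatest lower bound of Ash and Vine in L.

Common lower bounds of {Ash, Vine}: Olive.
The greatest among these is Olive.

Olive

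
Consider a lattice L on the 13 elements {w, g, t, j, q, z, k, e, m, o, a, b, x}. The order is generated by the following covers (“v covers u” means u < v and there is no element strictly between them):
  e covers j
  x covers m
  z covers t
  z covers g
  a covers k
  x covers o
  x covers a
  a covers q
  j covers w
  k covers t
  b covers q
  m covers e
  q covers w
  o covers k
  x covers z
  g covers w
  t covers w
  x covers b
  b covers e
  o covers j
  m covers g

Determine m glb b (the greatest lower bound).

e

Common lower bounds of {m, b}: e, j, w.
The greatest among these is e.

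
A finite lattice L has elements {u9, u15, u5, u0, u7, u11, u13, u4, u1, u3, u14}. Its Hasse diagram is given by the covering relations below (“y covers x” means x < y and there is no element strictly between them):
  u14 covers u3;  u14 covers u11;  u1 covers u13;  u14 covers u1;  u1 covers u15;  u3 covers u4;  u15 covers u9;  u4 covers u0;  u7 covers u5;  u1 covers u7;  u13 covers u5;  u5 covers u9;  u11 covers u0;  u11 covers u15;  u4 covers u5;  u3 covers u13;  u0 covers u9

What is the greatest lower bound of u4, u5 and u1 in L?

u5

Common lower bounds of {u4, u5, u1}: u5, u9.
The greatest among these is u5.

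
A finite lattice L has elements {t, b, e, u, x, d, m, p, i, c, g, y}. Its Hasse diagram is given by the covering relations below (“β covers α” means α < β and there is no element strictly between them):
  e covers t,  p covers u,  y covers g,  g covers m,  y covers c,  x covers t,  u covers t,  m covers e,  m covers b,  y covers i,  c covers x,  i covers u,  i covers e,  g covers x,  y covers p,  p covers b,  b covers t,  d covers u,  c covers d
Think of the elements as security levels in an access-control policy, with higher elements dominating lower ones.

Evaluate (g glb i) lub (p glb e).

e

g ∧ i = e
p ∧ e = t
e ∨ t = e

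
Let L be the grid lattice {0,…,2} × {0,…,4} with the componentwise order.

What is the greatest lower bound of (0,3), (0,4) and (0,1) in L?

(0,1)

Common lower bounds of {(0,3), (0,4), (0,1)}: (0,0), (0,1).
The greatest among these is (0,1).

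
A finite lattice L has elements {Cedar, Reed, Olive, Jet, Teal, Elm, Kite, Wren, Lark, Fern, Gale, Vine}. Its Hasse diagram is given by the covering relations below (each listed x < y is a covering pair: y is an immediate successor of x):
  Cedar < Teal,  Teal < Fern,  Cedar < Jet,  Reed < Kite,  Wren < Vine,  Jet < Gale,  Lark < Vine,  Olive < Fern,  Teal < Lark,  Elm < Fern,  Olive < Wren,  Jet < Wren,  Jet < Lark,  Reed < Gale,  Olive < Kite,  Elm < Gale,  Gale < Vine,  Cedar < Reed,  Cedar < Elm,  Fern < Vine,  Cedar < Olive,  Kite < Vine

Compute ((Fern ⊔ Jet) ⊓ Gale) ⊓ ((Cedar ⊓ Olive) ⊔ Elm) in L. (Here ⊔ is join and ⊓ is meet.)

Elm

Fern ∨ Jet = Vine
Vine ∧ Gale = Gale
Cedar ∧ Olive = Cedar
Cedar ∨ Elm = Elm
Gale ∧ Elm = Elm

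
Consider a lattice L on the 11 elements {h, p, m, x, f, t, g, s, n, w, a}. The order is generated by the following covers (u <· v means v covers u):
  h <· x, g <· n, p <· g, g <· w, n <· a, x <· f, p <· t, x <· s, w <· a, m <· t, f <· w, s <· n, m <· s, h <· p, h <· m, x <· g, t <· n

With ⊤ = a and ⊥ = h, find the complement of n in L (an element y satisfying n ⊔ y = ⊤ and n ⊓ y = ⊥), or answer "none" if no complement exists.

none

For every candidate y, either n ∨ y ≠ a or n ∧ y ≠ h; no complement exists.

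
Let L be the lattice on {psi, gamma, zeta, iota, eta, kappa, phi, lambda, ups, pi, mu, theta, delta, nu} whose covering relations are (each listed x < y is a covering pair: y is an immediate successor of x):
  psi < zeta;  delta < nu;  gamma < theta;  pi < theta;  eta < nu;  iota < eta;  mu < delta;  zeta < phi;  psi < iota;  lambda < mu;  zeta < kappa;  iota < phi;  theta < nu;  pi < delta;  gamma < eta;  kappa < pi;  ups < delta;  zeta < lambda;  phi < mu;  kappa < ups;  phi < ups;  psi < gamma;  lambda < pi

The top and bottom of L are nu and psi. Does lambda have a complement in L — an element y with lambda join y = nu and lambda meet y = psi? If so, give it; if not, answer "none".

eta

Need y with lambda ∨ y = nu and lambda ∧ y = psi.
Checking each element gives: eta.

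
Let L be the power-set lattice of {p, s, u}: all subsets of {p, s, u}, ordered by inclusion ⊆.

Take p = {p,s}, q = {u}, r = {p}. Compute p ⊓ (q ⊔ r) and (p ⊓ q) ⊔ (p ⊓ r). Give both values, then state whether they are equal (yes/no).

q ⊔ r = {p,u}, so p ⊓ (q ⊔ r) = {p,s} ⊓ {p,u} = {p}.
p ⊓ q = {} and p ⊓ r = {p}, so (p ⊓ q) ⊔ (p ⊓ r) = {} ⊔ {p} = {p}.
Equal: yes.

{p}; {p}; yes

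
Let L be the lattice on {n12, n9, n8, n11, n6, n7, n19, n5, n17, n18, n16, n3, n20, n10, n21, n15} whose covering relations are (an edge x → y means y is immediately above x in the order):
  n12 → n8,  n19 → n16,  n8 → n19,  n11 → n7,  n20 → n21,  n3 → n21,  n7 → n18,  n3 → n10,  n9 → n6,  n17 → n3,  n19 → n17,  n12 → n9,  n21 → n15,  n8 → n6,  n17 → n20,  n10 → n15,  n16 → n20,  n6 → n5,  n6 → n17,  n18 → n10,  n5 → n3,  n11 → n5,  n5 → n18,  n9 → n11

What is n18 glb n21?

Common lower bounds of {n18, n21}: n11, n12, n5, n6, n8, n9.
The greatest among these is n5.

n5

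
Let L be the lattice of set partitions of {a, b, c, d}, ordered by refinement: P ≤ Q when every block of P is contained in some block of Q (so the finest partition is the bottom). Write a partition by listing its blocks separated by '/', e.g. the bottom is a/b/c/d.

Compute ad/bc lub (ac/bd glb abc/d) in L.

ac/bd ∧ abc/d = ac/b/d
ad/bc ∨ ac/b/d = abcd

abcd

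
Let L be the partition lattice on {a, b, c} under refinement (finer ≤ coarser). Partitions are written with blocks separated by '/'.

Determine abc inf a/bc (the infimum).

The meet (common refinement) of abc and a/bc intersects blocks pairwise, giving a/bc.

a/bc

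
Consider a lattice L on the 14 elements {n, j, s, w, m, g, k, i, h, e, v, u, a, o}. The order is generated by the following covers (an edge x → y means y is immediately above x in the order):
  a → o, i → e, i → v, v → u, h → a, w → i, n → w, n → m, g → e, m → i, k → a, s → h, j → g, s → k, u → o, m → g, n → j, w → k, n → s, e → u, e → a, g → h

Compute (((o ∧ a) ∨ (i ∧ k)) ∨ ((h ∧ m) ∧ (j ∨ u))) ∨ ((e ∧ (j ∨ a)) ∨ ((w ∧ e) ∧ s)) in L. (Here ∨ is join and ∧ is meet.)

a

o ∧ a = a
i ∧ k = w
a ∨ w = a
h ∧ m = m
j ∨ u = u
m ∧ u = m
a ∨ m = a
j ∨ a = a
e ∧ a = e
w ∧ e = w
w ∧ s = n
e ∨ n = e
a ∨ e = a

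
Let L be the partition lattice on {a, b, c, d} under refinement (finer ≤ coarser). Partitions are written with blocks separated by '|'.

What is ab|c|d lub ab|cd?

ab|cd

Common upper bounds of {ab|c|d, ab|cd}: abcd, ab|cd.
The least among these is ab|cd.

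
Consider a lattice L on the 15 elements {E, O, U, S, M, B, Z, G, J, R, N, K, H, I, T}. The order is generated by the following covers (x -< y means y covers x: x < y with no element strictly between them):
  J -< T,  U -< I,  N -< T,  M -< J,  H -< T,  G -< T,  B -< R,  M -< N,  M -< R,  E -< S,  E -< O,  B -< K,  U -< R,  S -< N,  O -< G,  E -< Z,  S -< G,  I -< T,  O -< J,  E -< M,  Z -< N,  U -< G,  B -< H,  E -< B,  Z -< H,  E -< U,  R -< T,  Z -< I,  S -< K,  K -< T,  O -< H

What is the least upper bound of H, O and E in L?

Common upper bounds of {H, O, E}: H, T.
The least among these is H.

H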